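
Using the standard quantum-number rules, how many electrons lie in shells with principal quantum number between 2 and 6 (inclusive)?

Shell n has n² orbitals: 2²=4 + 3²=9 + 4²=16 + 5²=25 + 6²=36 = 90 orbitals.
Two spin states per orbital: 2 × 90 = 180 electrons.

180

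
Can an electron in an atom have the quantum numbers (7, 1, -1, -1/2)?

Yes

n = 7 is a positive integer. ℓ = 1 satisfies 0 ≤ ℓ ≤ n−1 = 6. m_ℓ = -1 lies in the range −ℓ … +ℓ (here −1 … 1). m_s = -1/2 is one of ±1/2.
All four constraints are satisfied.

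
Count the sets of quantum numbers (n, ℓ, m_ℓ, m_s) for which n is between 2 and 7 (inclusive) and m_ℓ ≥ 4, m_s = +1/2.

Go shell by shell, enumerating (ℓ, m_ℓ) with m_ℓ ≥ 4:
n=5 → 1; n=6 → 3; n=7 → 6.
Orbitals: 1 + 3 + 6 = 10. With m_s fixed to +1/2 there is one state per orbital, so 10 states.

10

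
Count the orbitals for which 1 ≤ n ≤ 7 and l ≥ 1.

Work shell by shell — for each n, count the (l, m_l) pairs that satisfy l ≥ 1:
n=2 → 3; n=3 → 8; n=4 → 15; n=5 → 24; n=6 → 35; n=7 → 48.
Total orbitals: 3 + 8 + 15 + 24 + 35 + 48 = 133.

133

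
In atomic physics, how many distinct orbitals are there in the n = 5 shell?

The n = 5 shell contains n² = 5² = 25 orbitals.

25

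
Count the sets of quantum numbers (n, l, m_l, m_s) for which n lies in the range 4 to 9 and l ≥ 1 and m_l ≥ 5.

For each n in the range, tally the orbitals obeying l ≥ 1 and m_l ≥ 5:
n=6 → 1; n=7 → 3; n=8 → 6; n=9 → 10.
Orbitals: 1 + 3 + 6 + 10 = 20. Including both spin states (m_s = ±1/2) gives 2 × 20 = 40 states.

40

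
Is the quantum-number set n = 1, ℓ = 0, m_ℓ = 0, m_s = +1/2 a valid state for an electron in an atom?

Valid

n = 1 is a positive integer. ℓ = 0 satisfies 0 ≤ ℓ ≤ n−1 = 0. m_ℓ = 0 lies in the range −ℓ … +ℓ (here 0). m_s = +1/2 is one of ±1/2.
All four constraints are satisfied.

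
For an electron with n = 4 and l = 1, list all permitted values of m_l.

-1, 0, 1

m_l takes every integer from −l to +l. With l = 1 that gives the 3 values -1, 0, 1.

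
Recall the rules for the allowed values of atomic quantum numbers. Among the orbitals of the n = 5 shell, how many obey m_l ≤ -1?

10

Go through l = 0, …, 4 (the values permitted for n = 5).
Contributions: l=1 → 1; l=2 → 2; l=3 → 3; l=4 → 4.
Total orbitals: 1 + 2 + 3 + 4 = 10.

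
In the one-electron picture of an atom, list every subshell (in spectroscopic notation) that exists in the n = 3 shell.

3s, 3p, 3d

For n = 3, l runs from 0 to 2. In spectroscopic notation l = 0,1,2,… ↔ s,p,d,f,g,h,i, so the subshells are 3s, 3p, 3d.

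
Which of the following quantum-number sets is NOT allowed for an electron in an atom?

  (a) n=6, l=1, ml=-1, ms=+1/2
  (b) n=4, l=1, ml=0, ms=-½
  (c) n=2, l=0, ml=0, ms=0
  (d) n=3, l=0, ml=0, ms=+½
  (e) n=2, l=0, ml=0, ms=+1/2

(c)

(c) has ms = 0, but an electron's spin must be ±1/2.
The remaining sets (a), (b), (d), (e) satisfy all four rules.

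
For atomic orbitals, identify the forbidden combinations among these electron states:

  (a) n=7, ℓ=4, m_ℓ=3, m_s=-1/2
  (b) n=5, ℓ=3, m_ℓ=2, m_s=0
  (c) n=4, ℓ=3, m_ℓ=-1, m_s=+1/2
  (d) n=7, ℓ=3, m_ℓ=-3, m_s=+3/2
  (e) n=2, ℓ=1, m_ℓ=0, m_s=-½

(b) has m_s = 0, but an electron's spin must be ±1/2.
(d) has m_s = +3/2, but an electron's spin must be ±1/2.
The remaining sets (a), (c), (e) satisfy all four rules.

(b) and (d)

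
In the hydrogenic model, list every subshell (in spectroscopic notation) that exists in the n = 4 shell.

For n = 4, l runs from 0 to 3. In spectroscopic notation l = 0,1,2,… ↔ s,p,d,f,g,h,i, so the subshells are 4s, 4p, 4d, 4f.

4s, 4p, 4d, 4f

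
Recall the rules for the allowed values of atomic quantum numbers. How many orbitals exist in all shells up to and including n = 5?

55

Total orbitals = 1² + 2² + 3² + 4² + 5² = 55.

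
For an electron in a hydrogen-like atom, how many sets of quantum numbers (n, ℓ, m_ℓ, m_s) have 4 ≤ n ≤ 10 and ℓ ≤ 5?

442

Per-shell orbital counts meeting the constraint:
n=4 → 16; n=5 → 25; n=6 → 36; n=7 → 36; n=8 → 36; n=9 → 36; n=10 → 36.
Orbitals: 16 + 25 + 36 + 36 + 36 + 36 + 36 = 221. Including both spin states (m_s = ±1/2) gives 2 × 221 = 442 states.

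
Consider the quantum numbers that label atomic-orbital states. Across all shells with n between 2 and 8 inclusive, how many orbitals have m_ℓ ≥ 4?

Treat each shell separately and count matching orbitals:
n=5 → 1; n=6 → 3; n=7 → 6; n=8 → 10.
Total orbitals: 1 + 3 + 6 + 10 = 20.

20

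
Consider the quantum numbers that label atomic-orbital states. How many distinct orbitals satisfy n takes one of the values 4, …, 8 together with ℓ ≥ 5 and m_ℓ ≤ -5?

Work shell by shell — for each n, count the (ℓ, m_ℓ) pairs that satisfy ℓ ≥ 5 and m_ℓ ≤ -5:
n=6 → 1; n=7 → 3; n=8 → 6.
Total orbitals: 1 + 3 + 6 = 10.

10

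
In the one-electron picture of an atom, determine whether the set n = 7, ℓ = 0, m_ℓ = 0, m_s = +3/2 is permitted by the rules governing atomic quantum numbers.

The spin quantum number for an electron can only be m_s = +1/2 or −1/2; m_s = +3/2 is not one of those.

Invalid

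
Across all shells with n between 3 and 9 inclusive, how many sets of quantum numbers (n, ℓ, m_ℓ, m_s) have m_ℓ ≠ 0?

Work shell by shell — for each n, count the (ℓ, m_ℓ) pairs that satisfy m_ℓ ≠ 0:
n=3 → 6; n=4 → 12; n=5 → 20; n=6 → 30; n=7 → 42; n=8 → 56; n=9 → 72.
Orbitals: 6 + 12 + 20 + 30 + 42 + 56 + 72 = 238. Including both spin states (m_s = ±1/2) gives 2 × 238 = 476 states.

476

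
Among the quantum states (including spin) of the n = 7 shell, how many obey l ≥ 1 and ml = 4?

6

Contributions: l=4 → 1; l=5 → 1; l=6 → 1.
Orbitals: 1 + 1 + 1 = 3. Each orbital carries two spin states, so 3 × 2 = 6 states.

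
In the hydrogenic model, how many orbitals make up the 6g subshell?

9

A subshell has 2l+1 orbitals; with l = 4, that's 9.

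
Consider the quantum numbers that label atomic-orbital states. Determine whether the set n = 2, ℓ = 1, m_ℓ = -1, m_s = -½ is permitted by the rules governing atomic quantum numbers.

Allowed

n = 2 is a positive integer. ℓ = 1 satisfies 0 ≤ ℓ ≤ n−1 = 1. m_ℓ = -1 lies in the range −ℓ … +ℓ (here −1 … 1). m_s = -1/2 is one of ±1/2.
All four constraints are satisfied.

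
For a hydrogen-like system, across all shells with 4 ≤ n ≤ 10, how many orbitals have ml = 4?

Work shell by shell — for each n, count the (l, ml) pairs that satisfy ml = 4:
n=5 → 1; n=6 → 2; n=7 → 3; n=8 → 4; n=9 → 5; n=10 → 6.
Total orbitals: 1 + 2 + 3 + 4 + 5 + 6 = 21.

21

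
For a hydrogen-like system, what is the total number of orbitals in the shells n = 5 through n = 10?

355

Shell n has n² orbitals: 5²=25 + 6²=36 + 7²=49 + 8²=64 + 9²=81 + 10²=100 = 355 orbitals.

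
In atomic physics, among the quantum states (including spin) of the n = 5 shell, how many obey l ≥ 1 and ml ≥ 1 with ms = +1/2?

With n = 5 the allowed l are 0, 1, …, 4.
Per l-value: l=1 → 1; l=2 → 2; l=3 → 3; l=4 → 4.
Orbitals: 1 + 2 + 3 + 4 = 10. With ms fixed to a single value there is one state per orbital, giving 10 states.

10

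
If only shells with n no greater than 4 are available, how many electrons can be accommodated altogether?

60

Total orbitals = 1² + 2² + 3² + 4² = 30. Doubling for spin gives 60 electrons.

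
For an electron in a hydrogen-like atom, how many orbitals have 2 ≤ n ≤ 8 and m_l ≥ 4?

20

Go shell by shell, enumerating (l, m_l) with m_l ≥ 4:
n=5 → 1; n=6 → 3; n=7 → 6; n=8 → 10.
Total orbitals: 1 + 3 + 6 + 10 = 20.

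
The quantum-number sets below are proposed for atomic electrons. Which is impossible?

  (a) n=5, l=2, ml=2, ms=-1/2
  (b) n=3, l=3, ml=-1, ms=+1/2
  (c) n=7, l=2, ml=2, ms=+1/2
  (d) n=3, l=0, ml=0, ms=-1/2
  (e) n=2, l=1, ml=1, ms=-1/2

(b) has l = 3 ≥ n = 3, violating 0 ≤ l ≤ n−1.
The remaining sets (a), (c), (d), (e) satisfy all four rules.

(b)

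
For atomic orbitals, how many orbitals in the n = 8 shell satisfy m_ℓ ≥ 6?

With n = 8 the allowed ℓ are 0, 1, …, 7.
Contributions: ℓ=6 → 1; ℓ=7 → 2.
Total orbitals: 1 + 2 = 3.

3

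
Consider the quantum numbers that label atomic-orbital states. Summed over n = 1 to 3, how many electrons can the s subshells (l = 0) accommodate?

An s subshell (l = 0) exists for every n ≥ 1, so shells n = 1, 2, 3 each contribute one — 3 subshells.
Since each s subshell holds 2(2·0+1) = 2 electrons, the total is 3 × 2 = 6.

6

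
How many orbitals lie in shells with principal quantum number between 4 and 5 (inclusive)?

41

Shell n has n² orbitals: 4²=16 + 5²=25 = 41 orbitals.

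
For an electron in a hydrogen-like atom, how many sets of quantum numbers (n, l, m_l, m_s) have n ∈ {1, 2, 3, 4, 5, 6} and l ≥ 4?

58

Per-shell orbital counts meeting the constraint:
n=5 → 9; n=6 → 20.
Orbitals: 9 + 20 = 29. Including both spin states (m_s = ±1/2) gives 2 × 29 = 58 states.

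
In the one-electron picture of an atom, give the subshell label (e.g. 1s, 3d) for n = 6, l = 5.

l = 5 corresponds to the letter 'h', so the subshell is 6h.

6h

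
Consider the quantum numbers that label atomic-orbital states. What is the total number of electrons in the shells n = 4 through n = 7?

Shell n has n² orbitals: 4²=16 + 5²=25 + 6²=36 + 7²=49 = 126 orbitals.
Two spin states per orbital: 2 × 126 = 252 electrons.

252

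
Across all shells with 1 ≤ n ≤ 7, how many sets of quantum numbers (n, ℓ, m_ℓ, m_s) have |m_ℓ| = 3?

Go shell by shell, enumerating (ℓ, m_ℓ) with |m_ℓ| = 3:
n=4 → 2; n=5 → 4; n=6 → 6; n=7 → 8.
Orbitals: 2 + 4 + 6 + 8 = 20. Including both spin states (m_s = ±1/2) gives 2 × 20 = 40 states.

40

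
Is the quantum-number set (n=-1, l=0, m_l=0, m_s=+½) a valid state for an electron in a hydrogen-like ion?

The principal quantum number must be a positive integer (n ≥ 1), but here n = -1.

No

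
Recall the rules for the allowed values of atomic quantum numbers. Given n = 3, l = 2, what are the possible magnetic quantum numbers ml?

-2, -1, 0, 1, 2

ml takes every integer from −l to +l. With l = 2 that gives the 5 values -2, -1, 0, 1, 2.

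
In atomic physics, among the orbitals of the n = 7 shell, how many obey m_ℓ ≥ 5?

For n = 7, ℓ ranges over 0 … 6.
Orbitals with m_ℓ ≥ 5, by ℓ: ℓ=5 → 1; ℓ=6 → 2.
Total orbitals: 1 + 2 = 3.

3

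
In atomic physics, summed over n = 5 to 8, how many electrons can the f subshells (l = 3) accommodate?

56

An f subshell (l = 3) exists for every n ≥ 4, so shells n = 5, 6, 7, 8 each contribute one — 4 subshells.
Since each f subshell holds 2(2·3+1) = 14 electrons, the total is 4 × 14 = 56.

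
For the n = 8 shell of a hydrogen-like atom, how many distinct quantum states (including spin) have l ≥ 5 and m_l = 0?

Go through l = 0, …, 7 (the values permitted for n = 8).
Contributions: l=5 → 1; l=6 → 1; l=7 → 1.
Orbitals: 1 + 1 + 1 = 3. Each orbital carries two spin states, so 3 × 2 = 6 states.

6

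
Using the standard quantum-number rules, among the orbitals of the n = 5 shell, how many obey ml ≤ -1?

10

With n = 5 the allowed l are 0, 1, …, 4.
Orbitals with ml ≤ -1, by l: l=1 → 1; l=2 → 2; l=3 → 3; l=4 → 4.
Total orbitals: 1 + 2 + 3 + 4 = 10.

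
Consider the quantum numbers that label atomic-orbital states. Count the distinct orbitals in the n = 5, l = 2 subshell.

A subshell has 2l+1 orbitals; with l = 2, that's 5.

5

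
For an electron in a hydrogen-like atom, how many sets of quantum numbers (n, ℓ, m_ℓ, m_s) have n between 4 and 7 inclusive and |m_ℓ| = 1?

Go shell by shell, enumerating (ℓ, m_ℓ) with |m_ℓ| = 1:
n=4 → 6; n=5 → 8; n=6 → 10; n=7 → 12.
Orbitals: 6 + 8 + 10 + 12 = 36. Including both spin states (m_s = ±1/2) gives 2 × 36 = 72 states.

72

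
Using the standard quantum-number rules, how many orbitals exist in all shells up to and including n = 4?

Total orbitals = 1² + 2² + 3² + 4² = 30.

30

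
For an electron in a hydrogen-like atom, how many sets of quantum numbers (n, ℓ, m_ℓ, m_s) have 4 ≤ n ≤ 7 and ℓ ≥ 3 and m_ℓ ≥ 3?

Work shell by shell — for each n, count the (ℓ, m_ℓ) pairs that satisfy ℓ ≥ 3 and m_ℓ ≥ 3:
n=4 → 1; n=5 → 3; n=6 → 6; n=7 → 10.
Orbitals: 1 + 3 + 6 + 10 = 20. Including both spin states (m_s = ±1/2) gives 2 × 20 = 40 states.

40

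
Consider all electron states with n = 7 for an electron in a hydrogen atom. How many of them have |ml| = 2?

20

With n = 7 the allowed l are 0, 1, …, 6.
Orbitals with |ml| = 2, by l: l=2 → 2; l=3 → 2; l=4 → 2; l=5 → 2; l=6 → 2.
Orbitals: 2 + 2 + 2 + 2 + 2 = 10. Each orbital carries two spin states, so 10 × 2 = 20 states.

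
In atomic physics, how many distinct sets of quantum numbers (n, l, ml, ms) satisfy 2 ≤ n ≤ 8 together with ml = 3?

30

Count contributing orbitals for each principal shell:
n=4 → 1; n=5 → 2; n=6 → 3; n=7 → 4; n=8 → 5.
Orbitals: 1 + 2 + 3 + 4 + 5 = 15. Including both spin states (ms = ±1/2) gives 2 × 15 = 30 states.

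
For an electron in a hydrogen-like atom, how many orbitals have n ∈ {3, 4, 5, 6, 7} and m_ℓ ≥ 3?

20

For each n in the range, tally the orbitals obeying m_ℓ ≥ 3:
n=4 → 1; n=5 → 3; n=6 → 6; n=7 → 10.
Total orbitals: 1 + 3 + 6 + 10 = 20.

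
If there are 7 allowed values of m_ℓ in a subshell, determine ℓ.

ℓ = 3

m_ℓ ranges over 2ℓ+1 integers, so 2ℓ+1 = 7 ⇒ ℓ = 3.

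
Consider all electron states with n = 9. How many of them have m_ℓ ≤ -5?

20

Go through ℓ = 0, …, 8 (the values permitted for n = 9).
Orbitals with m_ℓ ≤ -5, by ℓ: ℓ=5 → 1; ℓ=6 → 2; ℓ=7 → 3; ℓ=8 → 4.
Orbitals: 1 + 2 + 3 + 4 = 10. Each orbital carries two spin states, so 10 × 2 = 20 states.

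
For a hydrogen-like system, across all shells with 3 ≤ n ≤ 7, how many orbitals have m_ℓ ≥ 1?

55

For each n in the range, tally the orbitals obeying m_ℓ ≥ 1:
n=3 → 3; n=4 → 6; n=5 → 10; n=6 → 15; n=7 → 21.
Total orbitals: 3 + 6 + 10 + 15 + 21 = 55.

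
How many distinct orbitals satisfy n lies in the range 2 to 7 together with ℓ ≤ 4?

Work shell by shell — for each n, count the (ℓ, m_ℓ) pairs that satisfy ℓ ≤ 4:
n=2 → 4; n=3 → 9; n=4 → 16; n=5 → 25; n=6 → 25; n=7 → 25.
Total orbitals: 4 + 9 + 16 + 25 + 25 + 25 = 104.

104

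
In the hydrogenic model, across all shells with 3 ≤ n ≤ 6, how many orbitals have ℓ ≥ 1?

For each n in the range, tally the orbitals obeying ℓ ≥ 1:
n=3 → 8; n=4 → 15; n=5 → 24; n=6 → 35.
Total orbitals: 8 + 15 + 24 + 35 = 82.

82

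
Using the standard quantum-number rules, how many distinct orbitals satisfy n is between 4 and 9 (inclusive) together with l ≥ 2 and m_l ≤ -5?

Go shell by shell, enumerating (l, m_l) with l ≥ 2 and m_l ≤ -5:
n=6 → 1; n=7 → 3; n=8 → 6; n=9 → 10.
Total orbitals: 1 + 3 + 6 + 10 = 20.

20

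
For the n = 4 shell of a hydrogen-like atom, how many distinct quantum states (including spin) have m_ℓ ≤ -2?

The n = 4 shell has ℓ = 0 through 3; check each.
The (ℓ, m_ℓ) pairs meeting m_ℓ ≤ -2 give: ℓ=2 → 1; ℓ=3 → 2.
Orbitals: 1 + 2 = 3. Each orbital carries two spin states, so 3 × 2 = 6 states.

6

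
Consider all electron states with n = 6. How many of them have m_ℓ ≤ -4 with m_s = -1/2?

3

The n = 6 shell has ℓ = 0 through 5; check each.
The (ℓ, m_ℓ) pairs meeting m_ℓ ≤ -4 give: ℓ=4 → 1; ℓ=5 → 2.
Orbitals: 1 + 2 = 3. With m_s fixed to a single value there is one state per orbital, giving 3 states.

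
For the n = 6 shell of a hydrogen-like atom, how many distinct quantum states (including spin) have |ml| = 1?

20

Orbitals with |ml| = 1, by l: l=1 → 2; l=2 → 2; l=3 → 2; l=4 → 2; l=5 → 2.
Orbitals: 2 + 2 + 2 + 2 + 2 = 10. Each orbital carries two spin states, so 10 × 2 = 20 states.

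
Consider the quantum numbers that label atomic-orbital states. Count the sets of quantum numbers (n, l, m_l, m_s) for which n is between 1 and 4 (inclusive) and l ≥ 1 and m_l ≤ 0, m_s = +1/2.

16

For each n in the range, tally the orbitals obeying l ≥ 1 and m_l ≤ 0:
n=2 → 2; n=3 → 5; n=4 → 9.
Orbitals: 2 + 5 + 9 = 16. With m_s fixed to +1/2 there is one state per orbital, so 16 states.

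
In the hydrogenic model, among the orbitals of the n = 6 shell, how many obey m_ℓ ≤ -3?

6

Go through ℓ = 0, …, 5 (the values permitted for n = 6).
Orbitals with m_ℓ ≤ -3, by ℓ: ℓ=3 → 1; ℓ=4 → 2; ℓ=5 → 3.
Total orbitals: 1 + 2 + 3 = 6.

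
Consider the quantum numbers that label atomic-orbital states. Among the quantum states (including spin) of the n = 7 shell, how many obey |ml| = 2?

20

For n = 7, l ranges over 0 … 6.
Orbitals with |ml| = 2, by l: l=2 → 2; l=3 → 2; l=4 → 2; l=5 → 2; l=6 → 2.
Orbitals: 2 + 2 + 2 + 2 + 2 = 10. Each orbital carries two spin states, so 10 × 2 = 20 states.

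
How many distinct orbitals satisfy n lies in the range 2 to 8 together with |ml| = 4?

20

Work shell by shell — for each n, count the (l, ml) pairs that satisfy |ml| = 4:
n=5 → 2; n=6 → 4; n=7 → 6; n=8 → 8.
Total orbitals: 2 + 4 + 6 + 8 = 20.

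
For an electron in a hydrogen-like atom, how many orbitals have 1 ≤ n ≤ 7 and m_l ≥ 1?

Work shell by shell — for each n, count the (l, m_l) pairs that satisfy m_l ≥ 1:
n=2 → 1; n=3 → 3; n=4 → 6; n=5 → 10; n=6 → 15; n=7 → 21.
Total orbitals: 1 + 3 + 6 + 10 + 15 + 21 = 56.

56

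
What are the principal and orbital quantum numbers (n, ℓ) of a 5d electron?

n = 5, ℓ = 2

The leading integer gives n = 5; the letter 'd' means ℓ = 2.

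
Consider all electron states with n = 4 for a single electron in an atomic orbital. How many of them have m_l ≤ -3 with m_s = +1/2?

1

With n = 4 the allowed l are 0, 1, …, 3.
Orbitals with m_l ≤ -3, by l: l=3 → 1.
Orbitals: 1. With m_s fixed to a single value there is one state per orbital, giving 1 state.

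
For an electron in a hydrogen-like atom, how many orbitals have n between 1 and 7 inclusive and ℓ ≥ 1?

133

Work shell by shell — for each n, count the (ℓ, m_ℓ) pairs that satisfy ℓ ≥ 1:
n=2 → 3; n=3 → 8; n=4 → 15; n=5 → 24; n=6 → 35; n=7 → 48.
Total orbitals: 3 + 8 + 15 + 24 + 35 + 48 = 133.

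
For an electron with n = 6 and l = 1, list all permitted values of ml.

ml takes every integer from −l to +l. With l = 1 that gives the 3 values -1, 0, 1.

-1, 0, 1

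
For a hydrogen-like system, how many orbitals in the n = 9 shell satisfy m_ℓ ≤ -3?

For n = 9, ℓ ranges over 0 … 8.
Contributions: ℓ=3 → 1; ℓ=4 → 2; ℓ=5 → 3; ℓ=6 → 4; ℓ=7 → 5; ℓ=8 → 6.
Total orbitals: 1 + 2 + 3 + 4 + 5 + 6 = 21.

21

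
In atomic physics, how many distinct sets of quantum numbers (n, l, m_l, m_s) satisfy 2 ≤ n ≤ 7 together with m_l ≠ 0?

224

Per-shell orbital counts meeting the constraint:
n=2 → 2; n=3 → 6; n=4 → 12; n=5 → 20; n=6 → 30; n=7 → 42.
Orbitals: 2 + 6 + 12 + 20 + 30 + 42 = 112. Including both spin states (m_s = ±1/2) gives 2 × 112 = 224 states.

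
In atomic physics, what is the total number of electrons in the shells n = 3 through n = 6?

172

Shell n has n² orbitals: 3²=9 + 4²=16 + 5²=25 + 6²=36 = 86 orbitals.
Two spin states per orbital: 2 × 86 = 172 electrons.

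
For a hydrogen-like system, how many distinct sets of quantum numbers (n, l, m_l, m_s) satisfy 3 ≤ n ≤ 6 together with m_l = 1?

For each n in the range, tally the orbitals obeying m_l = 1:
n=3 → 2; n=4 → 3; n=5 → 4; n=6 → 5.
Orbitals: 2 + 3 + 4 + 5 = 14. Including both spin states (m_s = ±1/2) gives 2 × 14 = 28 states.

28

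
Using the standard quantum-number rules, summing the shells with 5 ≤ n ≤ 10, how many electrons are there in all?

710

Shell n has n² orbitals: 5²=25 + 6²=36 + 7²=49 + 8²=64 + 9²=81 + 10²=100 = 355 orbitals.
Two spin states per orbital: 2 × 355 = 710 electrons.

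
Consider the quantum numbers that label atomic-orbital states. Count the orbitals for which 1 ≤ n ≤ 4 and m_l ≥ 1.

10

Work shell by shell — for each n, count the (l, m_l) pairs that satisfy m_l ≥ 1:
n=2 → 1; n=3 → 3; n=4 → 6.
Total orbitals: 1 + 3 + 6 = 10.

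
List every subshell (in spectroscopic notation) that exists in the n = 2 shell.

For n = 2, l runs from 0 to 1. In spectroscopic notation l = 0,1,2,… ↔ s,p,d,f,g,h,i, so the subshells are 2s, 2p.

2s, 2p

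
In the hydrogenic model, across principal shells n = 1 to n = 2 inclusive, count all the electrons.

Shell n has n² orbitals: 1²=1 + 2²=4 = 5 orbitals.
Two spin states per orbital: 2 × 5 = 10 electrons.

10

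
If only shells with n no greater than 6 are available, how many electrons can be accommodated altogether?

182

Total orbitals = 1² + 2² + 3² + 4² + 5² + 6² = 91. Doubling for spin gives 182 electrons.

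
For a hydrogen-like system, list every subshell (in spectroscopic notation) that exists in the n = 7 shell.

7s, 7p, 7d, 7f, 7g, 7h, 7i

For n = 7, l runs from 0 to 6. In spectroscopic notation l = 0,1,2,… ↔ s,p,d,f,g,h,i, so the subshells are 7s, 7p, 7d, 7f, 7g, 7h, 7i.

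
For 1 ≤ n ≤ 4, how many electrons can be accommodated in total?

Total orbitals = 1² + 2² + 3² + 4² = 30. Doubling for spin gives 60 electrons.

60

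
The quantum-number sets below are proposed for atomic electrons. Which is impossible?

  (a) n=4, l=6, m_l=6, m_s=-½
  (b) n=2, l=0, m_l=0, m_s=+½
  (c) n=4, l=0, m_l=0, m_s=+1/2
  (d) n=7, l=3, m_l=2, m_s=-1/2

(a) has l = 6 ≥ n = 4, violating 0 ≤ l ≤ n−1.
The remaining sets (b), (c), (d) satisfy all four rules.

(a)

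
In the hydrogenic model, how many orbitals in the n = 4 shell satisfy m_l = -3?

1

The n = 4 shell has l = 0 through 3; check each.
Orbitals with m_l = -3, by l: l=3 → 1.
Total orbitals: 1.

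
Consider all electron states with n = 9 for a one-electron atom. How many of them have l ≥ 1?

Contributions: l=1 → 3; l=2 → 5; l=3 → 7; l=4 → 9; l=5 → 11; l=6 → 13; l=7 → 15; l=8 → 17.
Orbitals: 3 + 5 + 7 + 9 + 11 + 13 + 15 + 17 = 80. Each orbital carries two spin states, so 80 × 2 = 160 states.

160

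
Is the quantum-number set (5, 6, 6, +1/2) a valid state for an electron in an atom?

Not allowed

The orbital quantum number must satisfy 0 ≤ l ≤ n−1. With n = 5 the allowed l values are 0, 1, 2, 3, 4, so l = 6 is out of range.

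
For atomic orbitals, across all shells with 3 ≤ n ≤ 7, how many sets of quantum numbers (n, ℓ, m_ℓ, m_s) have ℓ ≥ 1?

Work shell by shell — for each n, count the (ℓ, m_ℓ) pairs that satisfy ℓ ≥ 1:
n=3 → 8; n=4 → 15; n=5 → 24; n=6 → 35; n=7 → 48.
Orbitals: 8 + 15 + 24 + 35 + 48 = 130. Including both spin states (m_s = ±1/2) gives 2 × 130 = 260 states.

260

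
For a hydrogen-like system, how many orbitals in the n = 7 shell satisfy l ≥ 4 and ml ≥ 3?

The n = 7 shell has l = 0 through 6; check each.
Per l-value: l=4 → 2; l=5 → 3; l=6 → 4.
Total orbitals: 2 + 3 + 4 = 9.

9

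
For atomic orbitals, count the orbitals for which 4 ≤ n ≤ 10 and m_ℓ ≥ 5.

35

Work shell by shell — for each n, count the (ℓ, m_ℓ) pairs that satisfy m_ℓ ≥ 5:
n=6 → 1; n=7 → 3; n=8 → 6; n=9 → 10; n=10 → 15.
Total orbitals: 1 + 3 + 6 + 10 + 15 = 35.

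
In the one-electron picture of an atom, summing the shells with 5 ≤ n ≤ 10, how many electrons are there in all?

Shell n has n² orbitals: 5²=25 + 6²=36 + 7²=49 + 8²=64 + 9²=81 + 10²=100 = 355 orbitals.
Two spin states per orbital: 2 × 355 = 710 electrons.

710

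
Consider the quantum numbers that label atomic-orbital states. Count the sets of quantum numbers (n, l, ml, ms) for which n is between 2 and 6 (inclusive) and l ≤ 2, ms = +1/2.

40

Work shell by shell — for each n, count the (l, ml) pairs that satisfy l ≤ 2:
n=2 → 4; n=3 → 9; n=4 → 9; n=5 → 9; n=6 → 9.
Orbitals: 4 + 9 + 9 + 9 + 9 = 40. With ms fixed to +1/2 there is one state per orbital, so 40 states.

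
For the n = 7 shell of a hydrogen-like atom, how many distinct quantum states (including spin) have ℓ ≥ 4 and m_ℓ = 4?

6

Go through ℓ = 0, …, 6 (the values permitted for n = 7).
Contributions: ℓ=4 → 1; ℓ=5 → 1; ℓ=6 → 1.
Orbitals: 1 + 1 + 1 = 3. Each orbital carries two spin states, so 3 × 2 = 6 states.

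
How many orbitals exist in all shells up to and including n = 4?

30

Total orbitals = 1² + 2² + 3² + 4² = 30.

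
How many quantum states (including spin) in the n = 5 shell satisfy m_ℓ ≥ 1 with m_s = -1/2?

10

Go through ℓ = 0, …, 4 (the values permitted for n = 5).
The (ℓ, m_ℓ) pairs meeting m_ℓ ≥ 1 give: ℓ=1 → 1; ℓ=2 → 2; ℓ=3 → 3; ℓ=4 → 4.
Orbitals: 1 + 2 + 3 + 4 = 10. With m_s fixed to a single value there is one state per orbital, giving 10 states.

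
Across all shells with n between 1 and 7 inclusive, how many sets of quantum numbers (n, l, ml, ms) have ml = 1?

42

Treat each shell separately and count matching orbitals:
n=2 → 1; n=3 → 2; n=4 → 3; n=5 → 4; n=6 → 5; n=7 → 6.
Orbitals: 1 + 2 + 3 + 4 + 5 + 6 = 21. Including both spin states (ms = ±1/2) gives 2 × 21 = 42 states.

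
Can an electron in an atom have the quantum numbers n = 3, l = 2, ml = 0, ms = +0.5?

Yes

n = 3 is a positive integer. l = 2 satisfies 0 ≤ l ≤ n−1 = 2. ml = 0 lies in the range −l … +l (here −2 … 2). ms = +1/2 is one of ±1/2.
All four constraints are satisfied.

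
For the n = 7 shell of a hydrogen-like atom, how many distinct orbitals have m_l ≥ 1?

21

For n = 7, l ranges over 0 … 6.
The (l, m_l) pairs meeting m_l ≥ 1 give: l=1 → 1; l=2 → 2; l=3 → 3; l=4 → 4; l=5 → 5; l=6 → 6.
Total orbitals: 1 + 2 + 3 + 4 + 5 + 6 = 21.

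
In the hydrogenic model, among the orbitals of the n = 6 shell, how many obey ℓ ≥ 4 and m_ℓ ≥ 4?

Go through ℓ = 0, …, 5 (the values permitted for n = 6).
Contributions: ℓ=4 → 1; ℓ=5 → 2.
Total orbitals: 1 + 2 = 3.

3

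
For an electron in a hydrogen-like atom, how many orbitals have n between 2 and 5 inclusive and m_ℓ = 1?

Go shell by shell, enumerating (ℓ, m_ℓ) with m_ℓ = 1:
n=2 → 1; n=3 → 2; n=4 → 3; n=5 → 4.
Total orbitals: 1 + 2 + 3 + 4 = 10.

10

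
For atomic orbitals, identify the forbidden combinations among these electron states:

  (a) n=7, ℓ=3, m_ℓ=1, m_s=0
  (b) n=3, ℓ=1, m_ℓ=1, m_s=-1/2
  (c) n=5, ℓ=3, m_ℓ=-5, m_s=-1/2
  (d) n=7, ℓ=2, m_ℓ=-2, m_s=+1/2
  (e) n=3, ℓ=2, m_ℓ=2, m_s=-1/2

(a) and (c)

(a) has m_s = 0, but an electron's spin must be ±1/2.
(c) has |m_ℓ| = 5 > ℓ = 3, violating −ℓ ≤ m_ℓ ≤ ℓ.
The remaining sets (b), (d), (e) satisfy all four rules.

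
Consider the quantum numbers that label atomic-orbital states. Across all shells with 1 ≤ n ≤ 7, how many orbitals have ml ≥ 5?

Per-shell orbital counts meeting the constraint:
n=6 → 1; n=7 → 3.
Total orbitals: 1 + 3 = 4.

4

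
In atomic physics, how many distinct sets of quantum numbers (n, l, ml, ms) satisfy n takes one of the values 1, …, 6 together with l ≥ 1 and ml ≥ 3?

For each n in the range, tally the orbitals obeying l ≥ 1 and ml ≥ 3:
n=4 → 1; n=5 → 3; n=6 → 6.
Orbitals: 1 + 3 + 6 = 10. Including both spin states (ms = ±1/2) gives 2 × 10 = 20 states.

20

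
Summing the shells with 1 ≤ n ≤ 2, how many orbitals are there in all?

Shell n has n² orbitals: 1²=1 + 2²=4 = 5 orbitals.

5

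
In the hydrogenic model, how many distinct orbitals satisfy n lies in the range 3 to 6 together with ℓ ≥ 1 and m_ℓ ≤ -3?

10

Per-shell orbital counts meeting the constraint:
n=4 → 1; n=5 → 3; n=6 → 6.
Total orbitals: 1 + 3 + 6 = 10.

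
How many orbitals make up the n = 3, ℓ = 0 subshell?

A subshell has 2ℓ+1 orbitals; with ℓ = 0, that's 1.

1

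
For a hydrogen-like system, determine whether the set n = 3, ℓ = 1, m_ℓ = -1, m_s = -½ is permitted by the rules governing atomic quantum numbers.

n = 3 is a positive integer. ℓ = 1 satisfies 0 ≤ ℓ ≤ n−1 = 2. m_ℓ = -1 lies in the range −ℓ … +ℓ (here −1 … 1). m_s = -1/2 is one of ±1/2.
All four constraints are satisfied.

Yes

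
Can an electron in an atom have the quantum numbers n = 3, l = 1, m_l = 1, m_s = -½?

Valid

n = 3 is a positive integer. l = 1 satisfies 0 ≤ l ≤ n−1 = 2. m_l = 1 lies in the range −l … +l (here −1 … 1). m_s = -1/2 is one of ±1/2.
All four constraints are satisfied.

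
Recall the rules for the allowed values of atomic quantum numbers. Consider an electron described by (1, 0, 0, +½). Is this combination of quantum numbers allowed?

n = 1 is a positive integer. l = 0 satisfies 0 ≤ l ≤ n−1 = 0. ml = 0 lies in the range −l … +l (here 0). ms = +1/2 is one of ±1/2.
All four constraints are satisfied.

Yes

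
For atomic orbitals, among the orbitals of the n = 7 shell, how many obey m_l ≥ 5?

3

For n = 7, l ranges over 0 … 6.
The (l, m_l) pairs meeting m_l ≥ 5 give: l=5 → 1; l=6 → 2.
Total orbitals: 1 + 2 = 3.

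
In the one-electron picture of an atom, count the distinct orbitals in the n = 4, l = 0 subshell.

A subshell has 2l+1 orbitals; with l = 0, that's 1.

1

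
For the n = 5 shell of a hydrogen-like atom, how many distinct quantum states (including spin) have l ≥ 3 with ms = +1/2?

The (l, ml) pairs meeting l ≥ 3 give: l=3 → 7; l=4 → 9.
Orbitals: 7 + 9 = 16. With ms fixed to a single value there is one state per orbital, giving 16 states.

16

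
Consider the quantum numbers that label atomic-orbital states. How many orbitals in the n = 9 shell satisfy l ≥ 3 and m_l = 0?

For n = 9, l ranges over 0 … 8.
The (l, m_l) pairs meeting l ≥ 3 and m_l = 0 give: l=3 → 1; l=4 → 1; l=5 → 1; l=6 → 1; l=7 → 1; l=8 → 1.
Total orbitals: 1 + 1 + 1 + 1 + 1 + 1 = 6.

6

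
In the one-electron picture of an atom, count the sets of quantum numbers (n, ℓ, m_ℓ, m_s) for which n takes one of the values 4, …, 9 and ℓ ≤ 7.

Count contributing orbitals for each principal shell:
n=4 → 16; n=5 → 25; n=6 → 36; n=7 → 49; n=8 → 64; n=9 → 64.
Orbitals: 16 + 25 + 36 + 49 + 64 + 64 = 254. Including both spin states (m_s = ±1/2) gives 2 × 254 = 508 states.

508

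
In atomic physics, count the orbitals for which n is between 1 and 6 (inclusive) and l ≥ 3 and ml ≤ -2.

For each n in the range, tally the orbitals obeying l ≥ 3 and ml ≤ -2:
n=4 → 2; n=5 → 5; n=6 → 9.
Total orbitals: 2 + 5 + 9 = 16.

16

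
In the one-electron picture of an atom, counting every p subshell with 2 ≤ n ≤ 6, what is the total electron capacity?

30

A p subshell (ℓ = 1) exists for every n ≥ 2, so shells n = 2, 3, 4, 5, 6 each contribute one — 5 subshells.
Since each p subshell holds 2(2·1+1) = 6 electrons, the total is 5 × 6 = 30.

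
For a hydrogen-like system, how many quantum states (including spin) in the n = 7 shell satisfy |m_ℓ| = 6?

Orbitals with |m_ℓ| = 6, by ℓ: ℓ=6 → 2.
Orbitals: 2. Each orbital carries two spin states, so 2 × 2 = 4 states.

4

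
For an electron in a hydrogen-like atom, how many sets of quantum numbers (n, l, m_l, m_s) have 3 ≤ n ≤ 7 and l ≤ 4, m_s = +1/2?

Treat each shell separately and count matching orbitals:
n=3 → 9; n=4 → 16; n=5 → 25; n=6 → 25; n=7 → 25.
Orbitals: 9 + 16 + 25 + 25 + 25 = 100. With m_s fixed to +1/2 there is one state per orbital, so 100 states.

100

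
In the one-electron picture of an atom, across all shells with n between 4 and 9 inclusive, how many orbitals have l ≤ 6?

Per-shell orbital counts meeting the constraint:
n=4 → 16; n=5 → 25; n=6 → 36; n=7 → 49; n=8 → 49; n=9 → 49.
Total orbitals: 16 + 25 + 36 + 49 + 49 + 49 = 224.

224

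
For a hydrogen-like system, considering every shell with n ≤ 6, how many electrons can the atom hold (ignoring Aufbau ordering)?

182

Total orbitals = 1² + 2² + 3² + 4² + 5² + 6² = 91. Doubling for spin gives 182 electrons.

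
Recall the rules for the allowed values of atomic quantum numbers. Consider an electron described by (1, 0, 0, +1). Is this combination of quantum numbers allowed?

The spin quantum number for an electron can only be ms = +1/2 or −1/2; ms = +1 is not one of those.

Invalid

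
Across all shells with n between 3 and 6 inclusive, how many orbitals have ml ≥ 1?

Work shell by shell — for each n, count the (l, ml) pairs that satisfy ml ≥ 1:
n=3 → 3; n=4 → 6; n=5 → 10; n=6 → 15.
Total orbitals: 3 + 6 + 10 + 15 = 34.

34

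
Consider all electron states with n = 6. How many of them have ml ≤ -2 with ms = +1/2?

Per l-value: l=2 → 1; l=3 → 2; l=4 → 3; l=5 → 4.
Orbitals: 1 + 2 + 3 + 4 = 10. With ms fixed to a single value there is one state per orbital, giving 10 states.

10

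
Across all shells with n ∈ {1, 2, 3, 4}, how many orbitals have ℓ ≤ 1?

13

Go shell by shell, enumerating (ℓ, m_ℓ) with ℓ ≤ 1:
n=1 → 1; n=2 → 4; n=3 → 4; n=4 → 4.
Total orbitals: 1 + 4 + 4 + 4 = 13.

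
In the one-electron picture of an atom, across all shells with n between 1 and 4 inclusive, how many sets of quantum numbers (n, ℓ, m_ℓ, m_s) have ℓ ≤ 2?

46

Per-shell orbital counts meeting the constraint:
n=1 → 1; n=2 → 4; n=3 → 9; n=4 → 9.
Orbitals: 1 + 4 + 9 + 9 = 23. Including both spin states (m_s = ±1/2) gives 2 × 23 = 46 states.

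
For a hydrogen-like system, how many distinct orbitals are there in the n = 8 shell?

64

The n = 8 shell contains n² = 8² = 64 orbitals.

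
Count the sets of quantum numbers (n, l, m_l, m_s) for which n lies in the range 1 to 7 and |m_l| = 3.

Work shell by shell — for each n, count the (l, m_l) pairs that satisfy |m_l| = 3:
n=4 → 2; n=5 → 4; n=6 → 6; n=7 → 8.
Orbitals: 2 + 4 + 6 + 8 = 20. Including both spin states (m_s = ±1/2) gives 2 × 20 = 40 states.

40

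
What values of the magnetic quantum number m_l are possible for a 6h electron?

-5, -4, -3, -2, -1, 0, 1, 2, 3, 4, 5

The 6h subshell has l = 5, and m_l takes every integer from −l to +l. With l = 5 that gives the 11 values -5, -4, -3, -2, -1, 0, 1, 2, 3, 4, 5.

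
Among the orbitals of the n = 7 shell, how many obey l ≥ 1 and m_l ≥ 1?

For n = 7, l ranges over 0 … 6.
Orbitals with l ≥ 1 and m_l ≥ 1, by l: l=1 → 1; l=2 → 2; l=3 → 3; l=4 → 4; l=5 → 5; l=6 → 6.
Total orbitals: 1 + 2 + 3 + 4 + 5 + 6 = 21.

21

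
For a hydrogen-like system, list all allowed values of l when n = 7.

0, 1, 2, 3, 4, 5, 6

l is an integer with 0 ≤ l ≤ n−1, so for n = 7: l = 0, 1, 2, 3, 4, 5, 6.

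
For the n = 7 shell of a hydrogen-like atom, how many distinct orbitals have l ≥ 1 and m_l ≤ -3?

Go through l = 0, …, 6 (the values permitted for n = 7).
Per l-value: l=3 → 1; l=4 → 2; l=5 → 3; l=6 → 4.
Total orbitals: 1 + 2 + 3 + 4 = 10.

10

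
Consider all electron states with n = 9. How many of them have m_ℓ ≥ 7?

6

The n = 9 shell has ℓ = 0 through 8; check each.
The (ℓ, m_ℓ) pairs meeting m_ℓ ≥ 7 give: ℓ=7 → 1; ℓ=8 → 2.
Orbitals: 1 + 2 = 3. Each orbital carries two spin states, so 3 × 2 = 6 states.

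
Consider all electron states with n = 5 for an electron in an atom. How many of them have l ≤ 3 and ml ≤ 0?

The (l, ml) pairs meeting l ≤ 3 and ml ≤ 0 give: l=0 → 1; l=1 → 2; l=2 → 3; l=3 → 4.
Orbitals: 1 + 2 + 3 + 4 = 10. Each orbital carries two spin states, so 10 × 2 = 20 states.

20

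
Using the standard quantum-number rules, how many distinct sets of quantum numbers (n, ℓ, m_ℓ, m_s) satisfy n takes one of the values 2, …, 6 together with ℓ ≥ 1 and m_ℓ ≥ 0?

100

Treat each shell separately and count matching orbitals:
n=2 → 2; n=3 → 5; n=4 → 9; n=5 → 14; n=6 → 20.
Orbitals: 2 + 5 + 9 + 14 + 20 = 50. Including both spin states (m_s = ±1/2) gives 2 × 50 = 100 states.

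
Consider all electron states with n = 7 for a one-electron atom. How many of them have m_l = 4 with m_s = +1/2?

The n = 7 shell has l = 0 through 6; check each.
The (l, m_l) pairs meeting m_l = 4 give: l=4 → 1; l=5 → 1; l=6 → 1.
Orbitals: 1 + 1 + 1 = 3. With m_s fixed to a single value there is one state per orbital, giving 3 states.

3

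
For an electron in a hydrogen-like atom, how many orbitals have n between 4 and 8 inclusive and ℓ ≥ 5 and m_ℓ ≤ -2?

Count contributing orbitals for each principal shell:
n=6 → 4; n=7 → 9; n=8 → 15.
Total orbitals: 4 + 9 + 15 = 28.

28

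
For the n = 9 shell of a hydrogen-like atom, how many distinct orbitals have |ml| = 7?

4

For n = 9, l ranges over 0 … 8.
Contributions: l=7 → 2; l=8 → 2.
Total orbitals: 2 + 2 = 4.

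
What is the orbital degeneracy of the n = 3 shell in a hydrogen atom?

9

The n = 3 shell contains n² = 3² = 9 orbitals.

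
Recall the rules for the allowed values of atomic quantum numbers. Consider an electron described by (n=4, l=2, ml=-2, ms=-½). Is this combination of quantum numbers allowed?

n = 4 is a positive integer. l = 2 satisfies 0 ≤ l ≤ n−1 = 3. ml = -2 lies in the range −l … +l (here −2 … 2). ms = -1/2 is one of ±1/2.
All four constraints are satisfied.

Allowed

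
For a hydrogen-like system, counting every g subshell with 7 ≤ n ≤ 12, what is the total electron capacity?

A g subshell (l = 4) exists for every n ≥ 5, so shells n = 7, 8, 9, 10, 11, 12 each contribute one — 6 subshells.
Since each g subshell holds 2(2·4+1) = 18 electrons, the total is 6 × 18 = 108.

108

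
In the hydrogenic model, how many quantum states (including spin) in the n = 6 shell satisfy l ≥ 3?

54

With n = 6 the allowed l are 0, 1, …, 5.
Orbitals with l ≥ 3, by l: l=3 → 7; l=4 → 9; l=5 → 11.
Orbitals: 7 + 9 + 11 = 27. Each orbital carries two spin states, so 27 × 2 = 54 states.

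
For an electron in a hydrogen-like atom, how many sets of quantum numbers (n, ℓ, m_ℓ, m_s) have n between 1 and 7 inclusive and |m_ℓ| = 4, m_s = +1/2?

12

Count contributing orbitals for each principal shell:
n=5 → 2; n=6 → 4; n=7 → 6.
Orbitals: 2 + 4 + 6 = 12. With m_s fixed to +1/2 there is one state per orbital, so 12 states.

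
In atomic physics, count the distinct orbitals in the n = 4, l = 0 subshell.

1

A subshell has 2l+1 orbitals; with l = 0, that's 1.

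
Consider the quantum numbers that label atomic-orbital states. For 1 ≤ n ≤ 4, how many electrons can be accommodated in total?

60

Total orbitals = 1² + 2² + 3² + 4² = 30. Doubling for spin gives 60 electrons.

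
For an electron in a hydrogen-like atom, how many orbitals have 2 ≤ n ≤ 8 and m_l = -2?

Treat each shell separately and count matching orbitals:
n=3 → 1; n=4 → 2; n=5 → 3; n=6 → 4; n=7 → 5; n=8 → 6.
Total orbitals: 1 + 2 + 3 + 4 + 5 + 6 = 21.

21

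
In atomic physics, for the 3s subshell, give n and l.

The leading integer gives n = 3; the letter 's' means l = 0.

n = 3, l = 0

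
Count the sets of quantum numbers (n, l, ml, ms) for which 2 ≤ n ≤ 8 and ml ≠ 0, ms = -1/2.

For each n in the range, tally the orbitals obeying ml ≠ 0:
n=2 → 2; n=3 → 6; n=4 → 12; n=5 → 20; n=6 → 30; n=7 → 42; n=8 → 56.
Orbitals: 2 + 6 + 12 + 20 + 30 + 42 + 56 = 168. With ms fixed to -1/2 there is one state per orbital, so 168 states.

168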